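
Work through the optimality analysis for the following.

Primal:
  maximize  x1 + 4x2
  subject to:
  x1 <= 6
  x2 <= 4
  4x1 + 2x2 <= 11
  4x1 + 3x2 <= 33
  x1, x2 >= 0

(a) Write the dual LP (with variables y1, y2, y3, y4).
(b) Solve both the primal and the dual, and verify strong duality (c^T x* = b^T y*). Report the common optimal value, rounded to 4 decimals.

The standard primal-dual pair for 'max c^T x s.t. A x <= b, x >= 0' is:
  Dual:  min b^T y  s.t.  A^T y >= c,  y >= 0.

So the dual LP is:
  minimize  6y1 + 4y2 + 11y3 + 33y4
  subject to:
    y1 + 4y3 + 4y4 >= 1
    y2 + 2y3 + 3y4 >= 4
    y1, y2, y3, y4 >= 0

Solving the primal: x* = (0.75, 4).
  primal value c^T x* = 16.75.
Solving the dual: y* = (0, 3.5, 0.25, 0).
  dual value b^T y* = 16.75.
Strong duality: c^T x* = b^T y*. Confirmed.

16.75


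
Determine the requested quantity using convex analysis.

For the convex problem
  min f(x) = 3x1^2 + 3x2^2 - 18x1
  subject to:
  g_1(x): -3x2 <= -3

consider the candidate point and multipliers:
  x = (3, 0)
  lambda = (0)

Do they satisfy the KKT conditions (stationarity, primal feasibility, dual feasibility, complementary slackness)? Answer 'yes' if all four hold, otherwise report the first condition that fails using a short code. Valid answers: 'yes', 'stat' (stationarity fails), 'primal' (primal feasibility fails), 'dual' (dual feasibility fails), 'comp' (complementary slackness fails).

Gradient of f: grad f(x) = Q x + c = (0, 0)
Constraint values g_i(x) = a_i^T x - b_i:
  g_1((3, 0)) = 3
Stationarity residual: grad f(x) + sum_i lambda_i a_i = (0, 0)
  -> stationarity OK
Primal feasibility (all g_i <= 0): FAILS
Dual feasibility (all lambda_i >= 0): OK
Complementary slackness (lambda_i * g_i(x) = 0 for all i): OK

Verdict: the first failing condition is primal_feasibility -> primal.

primal


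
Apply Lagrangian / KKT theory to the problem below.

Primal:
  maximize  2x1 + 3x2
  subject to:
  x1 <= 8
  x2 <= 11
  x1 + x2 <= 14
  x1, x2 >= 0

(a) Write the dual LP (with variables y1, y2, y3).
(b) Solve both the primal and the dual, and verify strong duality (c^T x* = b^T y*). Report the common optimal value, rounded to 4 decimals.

The standard primal-dual pair for 'max c^T x s.t. A x <= b, x >= 0' is:
  Dual:  min b^T y  s.t.  A^T y >= c,  y >= 0.

So the dual LP is:
  minimize  8y1 + 11y2 + 14y3
  subject to:
    y1 + y3 >= 2
    y2 + y3 >= 3
    y1, y2, y3 >= 0

Solving the primal: x* = (3, 11).
  primal value c^T x* = 39.
Solving the dual: y* = (0, 1, 2).
  dual value b^T y* = 39.
Strong duality: c^T x* = b^T y*. Confirmed.

39


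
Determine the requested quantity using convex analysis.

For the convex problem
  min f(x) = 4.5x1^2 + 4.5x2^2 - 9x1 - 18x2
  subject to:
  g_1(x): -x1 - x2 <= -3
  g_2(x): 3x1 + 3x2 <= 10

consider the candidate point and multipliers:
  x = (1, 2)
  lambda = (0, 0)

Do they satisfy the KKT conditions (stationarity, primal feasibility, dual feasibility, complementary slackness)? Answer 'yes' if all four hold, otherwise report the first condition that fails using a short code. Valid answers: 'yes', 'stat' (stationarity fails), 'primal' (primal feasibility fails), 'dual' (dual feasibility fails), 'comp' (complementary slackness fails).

Gradient of f: grad f(x) = Q x + c = (0, 0)
Constraint values g_i(x) = a_i^T x - b_i:
  g_1((1, 2)) = 0
  g_2((1, 2)) = -1
Stationarity residual: grad f(x) + sum_i lambda_i a_i = (0, 0)
  -> stationarity OK
Primal feasibility (all g_i <= 0): OK
Dual feasibility (all lambda_i >= 0): OK
Complementary slackness (lambda_i * g_i(x) = 0 for all i): OK

Verdict: yes, KKT holds.

yes


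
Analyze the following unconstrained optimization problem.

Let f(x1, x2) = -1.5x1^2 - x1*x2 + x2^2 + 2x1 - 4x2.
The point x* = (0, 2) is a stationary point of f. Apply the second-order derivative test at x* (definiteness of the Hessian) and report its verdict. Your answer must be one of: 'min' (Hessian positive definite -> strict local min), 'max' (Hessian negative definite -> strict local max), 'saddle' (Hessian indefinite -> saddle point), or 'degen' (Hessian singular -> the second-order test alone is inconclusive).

Compute the Hessian H = grad^2 f:
  H = [[-3, -1], [-1, 2]]
Verify stationarity: grad f(x*) = H x* + g = (0, 0).
Eigenvalues of H: -3.1926, 2.1926.
Eigenvalues have mixed signs, so H is indefinite -> x* is a saddle point.

saddle


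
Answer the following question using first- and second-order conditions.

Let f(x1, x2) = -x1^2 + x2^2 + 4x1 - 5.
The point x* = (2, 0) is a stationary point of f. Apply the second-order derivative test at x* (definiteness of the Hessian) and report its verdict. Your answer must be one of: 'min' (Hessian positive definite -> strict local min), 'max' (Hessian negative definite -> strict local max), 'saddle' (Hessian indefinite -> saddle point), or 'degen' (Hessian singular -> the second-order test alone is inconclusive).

Compute the Hessian H = grad^2 f:
  H = [[-2, 0], [0, 2]]
Verify stationarity: grad f(x*) = H x* + g = (0, 0).
Eigenvalues of H: -2, 2.
Eigenvalues have mixed signs, so H is indefinite -> x* is a saddle point.

saddle


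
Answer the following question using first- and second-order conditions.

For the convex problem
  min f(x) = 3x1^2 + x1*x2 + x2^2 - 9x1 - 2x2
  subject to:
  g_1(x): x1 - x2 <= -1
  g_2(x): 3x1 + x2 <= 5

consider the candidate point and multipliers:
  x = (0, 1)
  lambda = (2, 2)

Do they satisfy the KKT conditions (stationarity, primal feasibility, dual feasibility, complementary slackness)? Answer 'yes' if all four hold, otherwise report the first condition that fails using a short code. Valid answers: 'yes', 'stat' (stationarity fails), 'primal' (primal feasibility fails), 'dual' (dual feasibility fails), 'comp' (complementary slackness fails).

Gradient of f: grad f(x) = Q x + c = (-8, 0)
Constraint values g_i(x) = a_i^T x - b_i:
  g_1((0, 1)) = 0
  g_2((0, 1)) = -4
Stationarity residual: grad f(x) + sum_i lambda_i a_i = (0, 0)
  -> stationarity OK
Primal feasibility (all g_i <= 0): OK
Dual feasibility (all lambda_i >= 0): OK
Complementary slackness (lambda_i * g_i(x) = 0 for all i): FAILS

Verdict: the first failing condition is complementary_slackness -> comp.

comp


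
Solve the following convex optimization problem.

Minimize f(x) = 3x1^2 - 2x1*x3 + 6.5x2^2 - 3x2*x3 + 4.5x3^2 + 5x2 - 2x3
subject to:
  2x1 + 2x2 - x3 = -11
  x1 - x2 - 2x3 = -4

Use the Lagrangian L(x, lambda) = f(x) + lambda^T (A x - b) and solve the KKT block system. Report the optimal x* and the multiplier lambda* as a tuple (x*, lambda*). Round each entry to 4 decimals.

Form the Lagrangian:
  L(x, lambda) = (1/2) x^T Q x + c^T x + lambda^T (A x - b)
Stationarity (grad_x L = 0): Q x + c + A^T lambda = 0.
Primal feasibility: A x = b.

This gives the KKT block system:
  [ Q   A^T ] [ x     ]   [-c ]
  [ A    0  ] [ lambda ] = [ b ]

Solving the linear system:
  x*      = (-3.6427, -1.4144, 0.8859)
  lambda* = (9.9181, 3.7916)
  f(x*)   = 57.7109

x* = (-3.6427, -1.4144, 0.8859), lambda* = (9.9181, 3.7916)


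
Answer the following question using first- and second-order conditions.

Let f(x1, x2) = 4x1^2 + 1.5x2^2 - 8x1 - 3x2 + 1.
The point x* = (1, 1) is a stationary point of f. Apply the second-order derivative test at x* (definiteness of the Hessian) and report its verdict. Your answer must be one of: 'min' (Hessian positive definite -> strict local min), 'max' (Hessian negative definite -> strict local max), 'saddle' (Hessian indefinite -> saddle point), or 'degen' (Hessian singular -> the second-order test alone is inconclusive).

Compute the Hessian H = grad^2 f:
  H = [[8, 0], [0, 3]]
Verify stationarity: grad f(x*) = H x* + g = (0, 0).
Eigenvalues of H: 3, 8.
Both eigenvalues > 0, so H is positive definite -> x* is a strict local min.

min


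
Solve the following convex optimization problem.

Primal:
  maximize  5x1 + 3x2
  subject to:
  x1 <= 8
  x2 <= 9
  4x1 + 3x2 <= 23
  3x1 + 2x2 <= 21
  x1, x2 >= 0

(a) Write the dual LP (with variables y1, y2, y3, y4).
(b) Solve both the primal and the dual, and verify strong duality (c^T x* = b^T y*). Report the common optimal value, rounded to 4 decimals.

The standard primal-dual pair for 'max c^T x s.t. A x <= b, x >= 0' is:
  Dual:  min b^T y  s.t.  A^T y >= c,  y >= 0.

So the dual LP is:
  minimize  8y1 + 9y2 + 23y3 + 21y4
  subject to:
    y1 + 4y3 + 3y4 >= 5
    y2 + 3y3 + 2y4 >= 3
    y1, y2, y3, y4 >= 0

Solving the primal: x* = (5.75, 0).
  primal value c^T x* = 28.75.
Solving the dual: y* = (0, 0, 1.25, 0).
  dual value b^T y* = 28.75.
Strong duality: c^T x* = b^T y*. Confirmed.

28.75


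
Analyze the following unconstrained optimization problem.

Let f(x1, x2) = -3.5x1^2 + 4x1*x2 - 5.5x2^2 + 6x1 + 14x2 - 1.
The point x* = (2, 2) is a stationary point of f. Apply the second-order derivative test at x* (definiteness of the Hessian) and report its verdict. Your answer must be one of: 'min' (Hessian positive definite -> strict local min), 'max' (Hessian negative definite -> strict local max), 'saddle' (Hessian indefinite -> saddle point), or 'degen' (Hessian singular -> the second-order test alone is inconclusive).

Compute the Hessian H = grad^2 f:
  H = [[-7, 4], [4, -11]]
Verify stationarity: grad f(x*) = H x* + g = (0, 0).
Eigenvalues of H: -13.4721, -4.5279.
Both eigenvalues < 0, so H is negative definite -> x* is a strict local max.

max


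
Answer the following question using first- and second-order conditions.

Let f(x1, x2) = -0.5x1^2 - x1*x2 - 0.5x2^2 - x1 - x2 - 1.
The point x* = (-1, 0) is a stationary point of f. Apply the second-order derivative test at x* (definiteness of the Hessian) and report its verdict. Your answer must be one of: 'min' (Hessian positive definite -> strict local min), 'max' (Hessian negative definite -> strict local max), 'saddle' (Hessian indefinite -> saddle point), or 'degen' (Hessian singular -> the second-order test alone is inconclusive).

Compute the Hessian H = grad^2 f:
  H = [[-1, -1], [-1, -1]]
Verify stationarity: grad f(x*) = H x* + g = (0, 0).
Eigenvalues of H: -2, 0.
H has a zero eigenvalue (singular; negative semidefinite but not definite), so H is neither positive definite, negative definite, nor indefinite. The second-order test alone is inconclusive -> degen.
(Indeed, f is constant along the null direction of H through x*, so x* is not a strict local extremum.)

degen


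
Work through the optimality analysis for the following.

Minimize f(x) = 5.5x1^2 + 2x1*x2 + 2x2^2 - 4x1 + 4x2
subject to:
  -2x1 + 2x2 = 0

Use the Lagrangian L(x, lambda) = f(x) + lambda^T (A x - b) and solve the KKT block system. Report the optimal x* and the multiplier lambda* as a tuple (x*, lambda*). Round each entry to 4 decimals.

Form the Lagrangian:
  L(x, lambda) = (1/2) x^T Q x + c^T x + lambda^T (A x - b)
Stationarity (grad_x L = 0): Q x + c + A^T lambda = 0.
Primal feasibility: A x = b.

This gives the KKT block system:
  [ Q   A^T ] [ x     ]   [-c ]
  [ A    0  ] [ lambda ] = [ b ]

Solving the linear system:
  x*      = (0, 0)
  lambda* = (-2)
  f(x*)   = 0

x* = (0, 0), lambda* = (-2)


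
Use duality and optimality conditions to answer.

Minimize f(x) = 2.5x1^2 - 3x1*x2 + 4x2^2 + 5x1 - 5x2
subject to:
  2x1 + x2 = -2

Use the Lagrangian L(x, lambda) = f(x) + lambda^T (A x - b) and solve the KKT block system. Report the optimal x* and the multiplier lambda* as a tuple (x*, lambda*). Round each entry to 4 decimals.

Form the Lagrangian:
  L(x, lambda) = (1/2) x^T Q x + c^T x + lambda^T (A x - b)
Stationarity (grad_x L = 0): Q x + c + A^T lambda = 0.
Primal feasibility: A x = b.

This gives the KKT block system:
  [ Q   A^T ] [ x     ]   [-c ]
  [ A    0  ] [ lambda ] = [ b ]

Solving the linear system:
  x*      = (-1.0816, 0.1633)
  lambda* = (0.449)
  f(x*)   = -2.6633

x* = (-1.0816, 0.1633), lambda* = (0.449)


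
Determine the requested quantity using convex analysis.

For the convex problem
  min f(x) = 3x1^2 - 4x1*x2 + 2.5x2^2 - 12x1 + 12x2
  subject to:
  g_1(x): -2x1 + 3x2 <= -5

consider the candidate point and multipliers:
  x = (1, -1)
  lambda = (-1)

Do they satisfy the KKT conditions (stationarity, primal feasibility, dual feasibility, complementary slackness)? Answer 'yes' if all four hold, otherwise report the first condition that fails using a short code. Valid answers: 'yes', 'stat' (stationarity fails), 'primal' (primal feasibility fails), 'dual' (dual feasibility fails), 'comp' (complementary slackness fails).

Gradient of f: grad f(x) = Q x + c = (-2, 3)
Constraint values g_i(x) = a_i^T x - b_i:
  g_1((1, -1)) = 0
Stationarity residual: grad f(x) + sum_i lambda_i a_i = (0, 0)
  -> stationarity OK
Primal feasibility (all g_i <= 0): OK
Dual feasibility (all lambda_i >= 0): FAILS
Complementary slackness (lambda_i * g_i(x) = 0 for all i): OK

Verdict: the first failing condition is dual_feasibility -> dual.

dual


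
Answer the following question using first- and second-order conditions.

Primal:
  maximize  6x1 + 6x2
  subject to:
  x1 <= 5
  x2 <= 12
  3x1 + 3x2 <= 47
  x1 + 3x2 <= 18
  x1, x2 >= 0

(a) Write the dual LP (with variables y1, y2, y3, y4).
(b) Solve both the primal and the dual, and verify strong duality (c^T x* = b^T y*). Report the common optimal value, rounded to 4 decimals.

The standard primal-dual pair for 'max c^T x s.t. A x <= b, x >= 0' is:
  Dual:  min b^T y  s.t.  A^T y >= c,  y >= 0.

So the dual LP is:
  minimize  5y1 + 12y2 + 47y3 + 18y4
  subject to:
    y1 + 3y3 + y4 >= 6
    y2 + 3y3 + 3y4 >= 6
    y1, y2, y3, y4 >= 0

Solving the primal: x* = (5, 4.3333).
  primal value c^T x* = 56.
Solving the dual: y* = (4, 0, 0, 2).
  dual value b^T y* = 56.
Strong duality: c^T x* = b^T y*. Confirmed.

56


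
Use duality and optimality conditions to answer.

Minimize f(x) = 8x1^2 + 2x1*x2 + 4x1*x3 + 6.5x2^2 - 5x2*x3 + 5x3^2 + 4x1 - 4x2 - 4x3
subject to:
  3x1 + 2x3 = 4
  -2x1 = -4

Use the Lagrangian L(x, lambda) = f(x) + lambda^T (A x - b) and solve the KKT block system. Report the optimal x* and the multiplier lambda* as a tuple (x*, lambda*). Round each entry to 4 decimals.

Form the Lagrangian:
  L(x, lambda) = (1/2) x^T Q x + c^T x + lambda^T (A x - b)
Stationarity (grad_x L = 0): Q x + c + A^T lambda = 0.
Primal feasibility: A x = b.

This gives the KKT block system:
  [ Q   A^T ] [ x     ]   [-c ]
  [ A    0  ] [ lambda ] = [ b ]

Solving the linear system:
  x*      = (2, -0.3846, -1)
  lambda* = (2.0385, 18.6731)
  f(x*)   = 40.0385

x* = (2, -0.3846, -1), lambda* = (2.0385, 18.6731)


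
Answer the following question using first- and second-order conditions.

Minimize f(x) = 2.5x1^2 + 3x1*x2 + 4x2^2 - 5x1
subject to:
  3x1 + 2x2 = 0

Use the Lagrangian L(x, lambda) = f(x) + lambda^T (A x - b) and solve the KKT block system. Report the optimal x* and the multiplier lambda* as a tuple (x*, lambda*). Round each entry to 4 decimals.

Form the Lagrangian:
  L(x, lambda) = (1/2) x^T Q x + c^T x + lambda^T (A x - b)
Stationarity (grad_x L = 0): Q x + c + A^T lambda = 0.
Primal feasibility: A x = b.

This gives the KKT block system:
  [ Q   A^T ] [ x     ]   [-c ]
  [ A    0  ] [ lambda ] = [ b ]

Solving the linear system:
  x*      = (0.3571, -0.5357)
  lambda* = (1.6071)
  f(x*)   = -0.8929

x* = (0.3571, -0.5357), lambda* = (1.6071)


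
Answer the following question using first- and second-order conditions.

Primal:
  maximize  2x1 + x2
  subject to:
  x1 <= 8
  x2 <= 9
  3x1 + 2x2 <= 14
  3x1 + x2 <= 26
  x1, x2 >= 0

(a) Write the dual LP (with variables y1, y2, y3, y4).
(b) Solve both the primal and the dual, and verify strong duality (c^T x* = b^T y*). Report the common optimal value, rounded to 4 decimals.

The standard primal-dual pair for 'max c^T x s.t. A x <= b, x >= 0' is:
  Dual:  min b^T y  s.t.  A^T y >= c,  y >= 0.

So the dual LP is:
  minimize  8y1 + 9y2 + 14y3 + 26y4
  subject to:
    y1 + 3y3 + 3y4 >= 2
    y2 + 2y3 + y4 >= 1
    y1, y2, y3, y4 >= 0

Solving the primal: x* = (4.6667, 0).
  primal value c^T x* = 9.3333.
Solving the dual: y* = (0, 0, 0.6667, 0).
  dual value b^T y* = 9.3333.
Strong duality: c^T x* = b^T y*. Confirmed.

9.3333


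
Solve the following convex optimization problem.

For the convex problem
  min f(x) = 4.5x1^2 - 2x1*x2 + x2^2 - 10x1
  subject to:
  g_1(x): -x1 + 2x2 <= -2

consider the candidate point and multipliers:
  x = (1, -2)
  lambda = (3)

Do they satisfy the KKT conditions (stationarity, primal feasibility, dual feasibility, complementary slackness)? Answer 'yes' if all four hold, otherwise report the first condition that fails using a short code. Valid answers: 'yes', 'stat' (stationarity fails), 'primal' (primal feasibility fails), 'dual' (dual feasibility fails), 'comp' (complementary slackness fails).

Gradient of f: grad f(x) = Q x + c = (3, -6)
Constraint values g_i(x) = a_i^T x - b_i:
  g_1((1, -2)) = -3
Stationarity residual: grad f(x) + sum_i lambda_i a_i = (0, 0)
  -> stationarity OK
Primal feasibility (all g_i <= 0): OK
Dual feasibility (all lambda_i >= 0): OK
Complementary slackness (lambda_i * g_i(x) = 0 for all i): FAILS

Verdict: the first failing condition is complementary_slackness -> comp.

comp


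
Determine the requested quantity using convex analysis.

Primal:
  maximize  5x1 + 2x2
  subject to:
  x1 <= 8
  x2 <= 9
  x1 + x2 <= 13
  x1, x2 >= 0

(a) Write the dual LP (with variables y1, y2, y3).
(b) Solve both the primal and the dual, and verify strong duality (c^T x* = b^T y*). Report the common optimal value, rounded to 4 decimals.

The standard primal-dual pair for 'max c^T x s.t. A x <= b, x >= 0' is:
  Dual:  min b^T y  s.t.  A^T y >= c,  y >= 0.

So the dual LP is:
  minimize  8y1 + 9y2 + 13y3
  subject to:
    y1 + y3 >= 5
    y2 + y3 >= 2
    y1, y2, y3 >= 0

Solving the primal: x* = (8, 5).
  primal value c^T x* = 50.
Solving the dual: y* = (3, 0, 2).
  dual value b^T y* = 50.
Strong duality: c^T x* = b^T y*. Confirmed.

50


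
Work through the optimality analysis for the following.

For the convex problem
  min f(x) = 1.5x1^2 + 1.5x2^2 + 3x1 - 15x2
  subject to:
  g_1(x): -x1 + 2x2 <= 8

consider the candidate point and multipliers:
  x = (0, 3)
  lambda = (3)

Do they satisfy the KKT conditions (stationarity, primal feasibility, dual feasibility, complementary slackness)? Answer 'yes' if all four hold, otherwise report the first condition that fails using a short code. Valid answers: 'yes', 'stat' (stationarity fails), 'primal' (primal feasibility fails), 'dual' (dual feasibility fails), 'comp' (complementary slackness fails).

Gradient of f: grad f(x) = Q x + c = (3, -6)
Constraint values g_i(x) = a_i^T x - b_i:
  g_1((0, 3)) = -2
Stationarity residual: grad f(x) + sum_i lambda_i a_i = (0, 0)
  -> stationarity OK
Primal feasibility (all g_i <= 0): OK
Dual feasibility (all lambda_i >= 0): OK
Complementary slackness (lambda_i * g_i(x) = 0 for all i): FAILS

Verdict: the first failing condition is complementary_slackness -> comp.

comp


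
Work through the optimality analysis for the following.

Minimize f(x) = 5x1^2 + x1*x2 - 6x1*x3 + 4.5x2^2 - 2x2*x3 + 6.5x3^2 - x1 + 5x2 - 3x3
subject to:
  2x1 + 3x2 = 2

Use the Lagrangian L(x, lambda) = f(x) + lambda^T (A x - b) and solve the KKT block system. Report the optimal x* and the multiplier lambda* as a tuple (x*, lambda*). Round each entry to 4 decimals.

Form the Lagrangian:
  L(x, lambda) = (1/2) x^T Q x + c^T x + lambda^T (A x - b)
Stationarity (grad_x L = 0): Q x + c + A^T lambda = 0.
Primal feasibility: A x = b.

This gives the KKT block system:
  [ Q   A^T ] [ x     ]   [-c ]
  [ A    0  ] [ lambda ] = [ b ]

Solving the linear system:
  x*      = (0.839, 0.1073, 0.6345)
  lambda* = (-1.8453)
  f(x*)   = 0.7422

x* = (0.839, 0.1073, 0.6345), lambda* = (-1.8453)


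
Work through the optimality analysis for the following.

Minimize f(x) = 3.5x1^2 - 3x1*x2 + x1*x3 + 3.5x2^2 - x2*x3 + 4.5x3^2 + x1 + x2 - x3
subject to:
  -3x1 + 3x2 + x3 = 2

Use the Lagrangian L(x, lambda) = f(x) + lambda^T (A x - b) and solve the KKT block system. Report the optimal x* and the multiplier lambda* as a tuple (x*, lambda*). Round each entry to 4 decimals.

Form the Lagrangian:
  L(x, lambda) = (1/2) x^T Q x + c^T x + lambda^T (A x - b)
Stationarity (grad_x L = 0): Q x + c + A^T lambda = 0.
Primal feasibility: A x = b.

This gives the KKT block system:
  [ Q   A^T ] [ x     ]   [-c ]
  [ A    0  ] [ lambda ] = [ b ]

Solving the linear system:
  x*      = (-0.538, 0.038, 0.2717)
  lambda* = (-0.8696)
  f(x*)   = 0.4837

x* = (-0.538, 0.038, 0.2717), lambda* = (-0.8696)


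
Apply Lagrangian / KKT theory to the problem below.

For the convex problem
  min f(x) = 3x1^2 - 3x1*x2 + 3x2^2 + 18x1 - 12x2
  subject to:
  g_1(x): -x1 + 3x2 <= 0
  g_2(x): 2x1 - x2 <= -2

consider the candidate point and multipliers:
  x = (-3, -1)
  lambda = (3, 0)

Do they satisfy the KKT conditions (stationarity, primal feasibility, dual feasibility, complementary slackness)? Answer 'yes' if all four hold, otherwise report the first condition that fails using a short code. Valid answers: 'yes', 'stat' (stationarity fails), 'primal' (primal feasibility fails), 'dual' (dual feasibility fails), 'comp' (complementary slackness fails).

Gradient of f: grad f(x) = Q x + c = (3, -9)
Constraint values g_i(x) = a_i^T x - b_i:
  g_1((-3, -1)) = 0
  g_2((-3, -1)) = -3
Stationarity residual: grad f(x) + sum_i lambda_i a_i = (0, 0)
  -> stationarity OK
Primal feasibility (all g_i <= 0): OK
Dual feasibility (all lambda_i >= 0): OK
Complementary slackness (lambda_i * g_i(x) = 0 for all i): OK

Verdict: yes, KKT holds.

yes


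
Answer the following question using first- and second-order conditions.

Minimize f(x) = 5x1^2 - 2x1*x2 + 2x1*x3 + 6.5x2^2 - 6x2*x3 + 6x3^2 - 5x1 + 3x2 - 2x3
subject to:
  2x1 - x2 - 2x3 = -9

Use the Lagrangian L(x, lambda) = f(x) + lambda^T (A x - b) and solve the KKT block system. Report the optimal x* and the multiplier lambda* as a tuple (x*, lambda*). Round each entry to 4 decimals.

Form the Lagrangian:
  L(x, lambda) = (1/2) x^T Q x + c^T x + lambda^T (A x - b)
Stationarity (grad_x L = 0): Q x + c + A^T lambda = 0.
Primal feasibility: A x = b.

This gives the KKT block system:
  [ Q   A^T ] [ x     ]   [-c ]
  [ A    0  ] [ lambda ] = [ b ]

Solving the linear system:
  x*      = (-1.389, 1.3256, 2.4481)
  lambda* = (8.3228)
  f(x*)   = 40.4654

x* = (-1.389, 1.3256, 2.4481), lambda* = (8.3228)


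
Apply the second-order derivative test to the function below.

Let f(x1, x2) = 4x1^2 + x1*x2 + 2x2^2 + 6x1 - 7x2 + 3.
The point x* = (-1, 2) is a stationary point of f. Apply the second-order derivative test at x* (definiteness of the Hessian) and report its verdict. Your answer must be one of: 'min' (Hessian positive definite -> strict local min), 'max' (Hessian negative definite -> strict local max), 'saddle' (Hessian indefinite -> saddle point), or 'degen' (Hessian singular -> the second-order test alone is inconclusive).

Compute the Hessian H = grad^2 f:
  H = [[8, 1], [1, 4]]
Verify stationarity: grad f(x*) = H x* + g = (0, 0).
Eigenvalues of H: 3.7639, 8.2361.
Both eigenvalues > 0, so H is positive definite -> x* is a strict local min.

min


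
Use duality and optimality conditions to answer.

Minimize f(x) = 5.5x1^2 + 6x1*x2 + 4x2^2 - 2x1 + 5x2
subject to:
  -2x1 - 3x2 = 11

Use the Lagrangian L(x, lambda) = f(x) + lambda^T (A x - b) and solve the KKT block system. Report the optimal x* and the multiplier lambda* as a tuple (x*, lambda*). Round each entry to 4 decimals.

Form the Lagrangian:
  L(x, lambda) = (1/2) x^T Q x + c^T x + lambda^T (A x - b)
Stationarity (grad_x L = 0): Q x + c + A^T lambda = 0.
Primal feasibility: A x = b.

This gives the KKT block system:
  [ Q   A^T ] [ x     ]   [-c ]
  [ A    0  ] [ lambda ] = [ b ]

Solving the linear system:
  x*      = (1.1864, -4.4576)
  lambda* = (-7.8475)
  f(x*)   = 30.8305

x* = (1.1864, -4.4576), lambda* = (-7.8475)


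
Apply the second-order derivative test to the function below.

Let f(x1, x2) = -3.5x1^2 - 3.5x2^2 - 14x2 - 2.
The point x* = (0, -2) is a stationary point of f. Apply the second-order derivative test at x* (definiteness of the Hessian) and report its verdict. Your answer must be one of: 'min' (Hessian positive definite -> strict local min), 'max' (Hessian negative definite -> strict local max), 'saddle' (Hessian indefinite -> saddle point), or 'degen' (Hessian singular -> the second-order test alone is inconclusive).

Compute the Hessian H = grad^2 f:
  H = [[-7, 0], [0, -7]]
Verify stationarity: grad f(x*) = H x* + g = (0, 0).
Eigenvalues of H: -7, -7.
Both eigenvalues < 0, so H is negative definite -> x* is a strict local max.

max


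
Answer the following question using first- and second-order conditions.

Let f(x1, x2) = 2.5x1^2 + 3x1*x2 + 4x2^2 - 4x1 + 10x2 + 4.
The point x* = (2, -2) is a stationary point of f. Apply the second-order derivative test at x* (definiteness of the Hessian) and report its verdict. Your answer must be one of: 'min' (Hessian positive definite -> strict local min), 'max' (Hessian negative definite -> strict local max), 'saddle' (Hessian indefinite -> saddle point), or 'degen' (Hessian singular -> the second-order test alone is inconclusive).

Compute the Hessian H = grad^2 f:
  H = [[5, 3], [3, 8]]
Verify stationarity: grad f(x*) = H x* + g = (0, 0).
Eigenvalues of H: 3.1459, 9.8541.
Both eigenvalues > 0, so H is positive definite -> x* is a strict local min.

min


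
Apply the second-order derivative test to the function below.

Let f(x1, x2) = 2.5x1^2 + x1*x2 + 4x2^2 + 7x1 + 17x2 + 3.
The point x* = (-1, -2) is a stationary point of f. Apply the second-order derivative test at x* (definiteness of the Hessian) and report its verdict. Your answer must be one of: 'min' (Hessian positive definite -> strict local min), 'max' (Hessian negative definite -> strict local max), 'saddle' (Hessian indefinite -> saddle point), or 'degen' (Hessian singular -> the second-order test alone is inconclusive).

Compute the Hessian H = grad^2 f:
  H = [[5, 1], [1, 8]]
Verify stationarity: grad f(x*) = H x* + g = (0, 0).
Eigenvalues of H: 4.6972, 8.3028.
Both eigenvalues > 0, so H is positive definite -> x* is a strict local min.

min


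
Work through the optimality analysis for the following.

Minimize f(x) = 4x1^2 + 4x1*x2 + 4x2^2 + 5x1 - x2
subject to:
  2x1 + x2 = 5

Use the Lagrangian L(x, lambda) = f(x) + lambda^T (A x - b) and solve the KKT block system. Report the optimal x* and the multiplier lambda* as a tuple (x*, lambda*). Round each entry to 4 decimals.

Form the Lagrangian:
  L(x, lambda) = (1/2) x^T Q x + c^T x + lambda^T (A x - b)
Stationarity (grad_x L = 0): Q x + c + A^T lambda = 0.
Primal feasibility: A x = b.

This gives the KKT block system:
  [ Q   A^T ] [ x     ]   [-c ]
  [ A    0  ] [ lambda ] = [ b ]

Solving the linear system:
  x*      = (2.2083, 0.5833)
  lambda* = (-12.5)
  f(x*)   = 36.4792

x* = (2.2083, 0.5833), lambda* = (-12.5)


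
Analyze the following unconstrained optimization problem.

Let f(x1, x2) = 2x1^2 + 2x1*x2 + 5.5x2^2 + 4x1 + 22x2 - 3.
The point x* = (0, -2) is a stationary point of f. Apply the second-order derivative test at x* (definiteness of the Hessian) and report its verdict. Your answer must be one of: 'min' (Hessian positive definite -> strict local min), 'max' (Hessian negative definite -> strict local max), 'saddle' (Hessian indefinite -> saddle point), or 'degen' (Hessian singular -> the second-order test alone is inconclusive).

Compute the Hessian H = grad^2 f:
  H = [[4, 2], [2, 11]]
Verify stationarity: grad f(x*) = H x* + g = (0, 0).
Eigenvalues of H: 3.4689, 11.5311.
Both eigenvalues > 0, so H is positive definite -> x* is a strict local min.

min


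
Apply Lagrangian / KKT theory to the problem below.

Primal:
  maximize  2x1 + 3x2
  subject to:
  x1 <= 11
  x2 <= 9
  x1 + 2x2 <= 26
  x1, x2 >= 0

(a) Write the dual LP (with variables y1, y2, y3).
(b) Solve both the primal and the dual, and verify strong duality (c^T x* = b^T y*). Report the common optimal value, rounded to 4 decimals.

The standard primal-dual pair for 'max c^T x s.t. A x <= b, x >= 0' is:
  Dual:  min b^T y  s.t.  A^T y >= c,  y >= 0.

So the dual LP is:
  minimize  11y1 + 9y2 + 26y3
  subject to:
    y1 + y3 >= 2
    y2 + 2y3 >= 3
    y1, y2, y3 >= 0

Solving the primal: x* = (11, 7.5).
  primal value c^T x* = 44.5.
Solving the dual: y* = (0.5, 0, 1.5).
  dual value b^T y* = 44.5.
Strong duality: c^T x* = b^T y*. Confirmed.

44.5


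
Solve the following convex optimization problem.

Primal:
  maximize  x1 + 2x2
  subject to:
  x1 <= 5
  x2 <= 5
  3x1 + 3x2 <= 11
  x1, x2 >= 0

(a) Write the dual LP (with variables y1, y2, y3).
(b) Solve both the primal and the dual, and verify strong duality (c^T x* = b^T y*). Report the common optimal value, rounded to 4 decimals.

The standard primal-dual pair for 'max c^T x s.t. A x <= b, x >= 0' is:
  Dual:  min b^T y  s.t.  A^T y >= c,  y >= 0.

So the dual LP is:
  minimize  5y1 + 5y2 + 11y3
  subject to:
    y1 + 3y3 >= 1
    y2 + 3y3 >= 2
    y1, y2, y3 >= 0

Solving the primal: x* = (0, 3.6667).
  primal value c^T x* = 7.3333.
Solving the dual: y* = (0, 0, 0.6667).
  dual value b^T y* = 7.3333.
Strong duality: c^T x* = b^T y*. Confirmed.

7.3333


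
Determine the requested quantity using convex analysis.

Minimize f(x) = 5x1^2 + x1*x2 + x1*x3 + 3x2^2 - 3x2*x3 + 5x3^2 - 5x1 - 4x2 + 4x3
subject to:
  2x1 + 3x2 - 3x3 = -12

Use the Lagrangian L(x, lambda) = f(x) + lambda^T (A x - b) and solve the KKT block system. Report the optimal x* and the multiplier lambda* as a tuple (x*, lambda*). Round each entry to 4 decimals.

Form the Lagrangian:
  L(x, lambda) = (1/2) x^T Q x + c^T x + lambda^T (A x - b)
Stationarity (grad_x L = 0): Q x + c + A^T lambda = 0.
Primal feasibility: A x = b.

This gives the KKT block system:
  [ Q   A^T ] [ x     ]   [-c ]
  [ A    0  ] [ lambda ] = [ b ]

Solving the linear system:
  x*      = (-0.8529, -2.2314, 1.2)
  lambda* = (7.2804)
  f(x*)   = 52.6775

x* = (-0.8529, -2.2314, 1.2), lambda* = (7.2804)


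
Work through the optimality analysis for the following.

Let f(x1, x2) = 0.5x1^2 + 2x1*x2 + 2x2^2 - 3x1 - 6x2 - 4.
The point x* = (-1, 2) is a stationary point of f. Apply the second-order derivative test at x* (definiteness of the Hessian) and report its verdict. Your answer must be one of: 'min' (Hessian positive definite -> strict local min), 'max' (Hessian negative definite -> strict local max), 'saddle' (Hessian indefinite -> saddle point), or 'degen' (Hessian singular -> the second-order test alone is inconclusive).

Compute the Hessian H = grad^2 f:
  H = [[1, 2], [2, 4]]
Verify stationarity: grad f(x*) = H x* + g = (0, 0).
Eigenvalues of H: 0, 5.
H has a zero eigenvalue (singular; positive semidefinite but not definite), so H is neither positive definite, negative definite, nor indefinite. The second-order test alone is inconclusive -> degen.
(Indeed, f is constant along the null direction of H through x*, so x* is not a strict local extremum.)

degen


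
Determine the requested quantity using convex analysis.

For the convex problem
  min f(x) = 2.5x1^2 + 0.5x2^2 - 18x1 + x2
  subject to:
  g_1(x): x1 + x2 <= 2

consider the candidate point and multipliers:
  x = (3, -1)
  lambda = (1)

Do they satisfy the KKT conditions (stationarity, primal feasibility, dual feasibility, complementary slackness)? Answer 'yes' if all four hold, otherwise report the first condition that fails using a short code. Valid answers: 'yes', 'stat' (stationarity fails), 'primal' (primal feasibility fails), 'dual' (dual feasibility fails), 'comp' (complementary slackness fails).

Gradient of f: grad f(x) = Q x + c = (-3, 0)
Constraint values g_i(x) = a_i^T x - b_i:
  g_1((3, -1)) = 0
Stationarity residual: grad f(x) + sum_i lambda_i a_i = (-2, 1)
  -> stationarity FAILS
Primal feasibility (all g_i <= 0): OK
Dual feasibility (all lambda_i >= 0): OK
Complementary slackness (lambda_i * g_i(x) = 0 for all i): OK

Verdict: the first failing condition is stationarity -> stat.

stat


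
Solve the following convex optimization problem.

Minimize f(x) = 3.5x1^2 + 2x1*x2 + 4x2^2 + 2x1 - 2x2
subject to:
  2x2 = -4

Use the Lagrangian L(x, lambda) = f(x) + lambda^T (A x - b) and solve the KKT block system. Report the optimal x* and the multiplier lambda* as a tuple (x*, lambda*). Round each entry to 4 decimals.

Form the Lagrangian:
  L(x, lambda) = (1/2) x^T Q x + c^T x + lambda^T (A x - b)
Stationarity (grad_x L = 0): Q x + c + A^T lambda = 0.
Primal feasibility: A x = b.

This gives the KKT block system:
  [ Q   A^T ] [ x     ]   [-c ]
  [ A    0  ] [ lambda ] = [ b ]

Solving the linear system:
  x*      = (0.2857, -2)
  lambda* = (8.7143)
  f(x*)   = 19.7143

x* = (0.2857, -2), lambda* = (8.7143)


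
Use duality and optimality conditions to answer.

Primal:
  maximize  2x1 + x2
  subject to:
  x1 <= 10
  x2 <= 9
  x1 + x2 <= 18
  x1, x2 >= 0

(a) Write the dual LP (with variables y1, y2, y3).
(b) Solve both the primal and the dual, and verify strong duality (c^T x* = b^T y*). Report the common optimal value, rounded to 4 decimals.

The standard primal-dual pair for 'max c^T x s.t. A x <= b, x >= 0' is:
  Dual:  min b^T y  s.t.  A^T y >= c,  y >= 0.

So the dual LP is:
  minimize  10y1 + 9y2 + 18y3
  subject to:
    y1 + y3 >= 2
    y2 + y3 >= 1
    y1, y2, y3 >= 0

Solving the primal: x* = (10, 8).
  primal value c^T x* = 28.
Solving the dual: y* = (1, 0, 1).
  dual value b^T y* = 28.
Strong duality: c^T x* = b^T y*. Confirmed.

28


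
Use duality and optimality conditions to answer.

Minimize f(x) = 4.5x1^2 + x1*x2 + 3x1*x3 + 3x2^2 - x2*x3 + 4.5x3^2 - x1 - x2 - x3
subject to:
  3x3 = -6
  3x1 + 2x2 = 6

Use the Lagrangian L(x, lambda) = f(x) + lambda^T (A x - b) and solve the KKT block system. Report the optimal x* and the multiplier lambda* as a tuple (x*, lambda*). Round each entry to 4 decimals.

Form the Lagrangian:
  L(x, lambda) = (1/2) x^T Q x + c^T x + lambda^T (A x - b)
Stationarity (grad_x L = 0): Q x + c + A^T lambda = 0.
Primal feasibility: A x = b.

This gives the KKT block system:
  [ Q   A^T ] [ x     ]   [-c ]
  [ A    0  ] [ lambda ] = [ b ]

Solving the linear system:
  x*      = (1.6667, 0.5, -2)
  lambda* = (4.8333, -2.8333)
  f(x*)   = 22.9167

x* = (1.6667, 0.5, -2), lambda* = (4.8333, -2.8333)


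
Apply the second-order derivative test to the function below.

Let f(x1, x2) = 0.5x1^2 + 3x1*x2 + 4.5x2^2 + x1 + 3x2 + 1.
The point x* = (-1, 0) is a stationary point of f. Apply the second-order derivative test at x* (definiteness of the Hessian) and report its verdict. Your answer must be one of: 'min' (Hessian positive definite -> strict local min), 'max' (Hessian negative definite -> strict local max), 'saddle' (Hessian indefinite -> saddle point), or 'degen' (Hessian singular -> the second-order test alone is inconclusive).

Compute the Hessian H = grad^2 f:
  H = [[1, 3], [3, 9]]
Verify stationarity: grad f(x*) = H x* + g = (0, 0).
Eigenvalues of H: 0, 10.
H has a zero eigenvalue (singular; positive semidefinite but not definite), so H is neither positive definite, negative definite, nor indefinite. The second-order test alone is inconclusive -> degen.
(Indeed, f is constant along the null direction of H through x*, so x* is not a strict local extremum.)

degen


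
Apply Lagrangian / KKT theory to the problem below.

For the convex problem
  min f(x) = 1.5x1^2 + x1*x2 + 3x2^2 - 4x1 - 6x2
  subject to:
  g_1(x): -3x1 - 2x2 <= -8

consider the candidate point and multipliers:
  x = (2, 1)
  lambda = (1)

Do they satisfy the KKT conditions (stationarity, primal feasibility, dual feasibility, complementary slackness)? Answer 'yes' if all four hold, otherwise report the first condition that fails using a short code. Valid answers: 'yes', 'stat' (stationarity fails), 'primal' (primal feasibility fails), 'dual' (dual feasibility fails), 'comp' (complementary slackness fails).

Gradient of f: grad f(x) = Q x + c = (3, 2)
Constraint values g_i(x) = a_i^T x - b_i:
  g_1((2, 1)) = 0
Stationarity residual: grad f(x) + sum_i lambda_i a_i = (0, 0)
  -> stationarity OK
Primal feasibility (all g_i <= 0): OK
Dual feasibility (all lambda_i >= 0): OK
Complementary slackness (lambda_i * g_i(x) = 0 for all i): OK

Verdict: yes, KKT holds.

yes


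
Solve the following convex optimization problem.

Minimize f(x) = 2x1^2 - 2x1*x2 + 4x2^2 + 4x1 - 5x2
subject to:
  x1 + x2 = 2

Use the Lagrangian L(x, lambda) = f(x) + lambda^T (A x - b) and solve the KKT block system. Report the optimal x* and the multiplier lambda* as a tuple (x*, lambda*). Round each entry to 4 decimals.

Form the Lagrangian:
  L(x, lambda) = (1/2) x^T Q x + c^T x + lambda^T (A x - b)
Stationarity (grad_x L = 0): Q x + c + A^T lambda = 0.
Primal feasibility: A x = b.

This gives the KKT block system:
  [ Q   A^T ] [ x     ]   [-c ]
  [ A    0  ] [ lambda ] = [ b ]

Solving the linear system:
  x*      = (0.6875, 1.3125)
  lambda* = (-4.125)
  f(x*)   = 2.2188

x* = (0.6875, 1.3125), lambda* = (-4.125)


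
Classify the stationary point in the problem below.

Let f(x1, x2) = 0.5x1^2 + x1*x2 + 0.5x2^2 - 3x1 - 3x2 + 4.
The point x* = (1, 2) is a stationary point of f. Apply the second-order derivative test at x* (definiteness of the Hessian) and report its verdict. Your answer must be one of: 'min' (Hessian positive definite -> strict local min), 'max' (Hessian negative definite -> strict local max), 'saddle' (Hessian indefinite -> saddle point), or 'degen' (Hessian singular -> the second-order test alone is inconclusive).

Compute the Hessian H = grad^2 f:
  H = [[1, 1], [1, 1]]
Verify stationarity: grad f(x*) = H x* + g = (0, 0).
Eigenvalues of H: 0, 2.
H has a zero eigenvalue (singular; positive semidefinite but not definite), so H is neither positive definite, negative definite, nor indefinite. The second-order test alone is inconclusive -> degen.
(Indeed, f is constant along the null direction of H through x*, so x* is not a strict local extremum.)

degen


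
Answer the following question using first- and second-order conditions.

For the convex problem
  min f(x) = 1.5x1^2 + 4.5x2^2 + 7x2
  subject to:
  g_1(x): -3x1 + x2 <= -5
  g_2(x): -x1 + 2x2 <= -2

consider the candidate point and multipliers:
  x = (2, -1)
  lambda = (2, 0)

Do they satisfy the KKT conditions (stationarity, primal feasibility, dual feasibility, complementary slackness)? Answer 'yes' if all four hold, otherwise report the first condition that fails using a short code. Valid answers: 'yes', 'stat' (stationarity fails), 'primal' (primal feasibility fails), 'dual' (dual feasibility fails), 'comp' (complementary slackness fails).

Gradient of f: grad f(x) = Q x + c = (6, -2)
Constraint values g_i(x) = a_i^T x - b_i:
  g_1((2, -1)) = -2
  g_2((2, -1)) = -2
Stationarity residual: grad f(x) + sum_i lambda_i a_i = (0, 0)
  -> stationarity OK
Primal feasibility (all g_i <= 0): OK
Dual feasibility (all lambda_i >= 0): OK
Complementary slackness (lambda_i * g_i(x) = 0 for all i): FAILS

Verdict: the first failing condition is complementary_slackness -> comp.

comp


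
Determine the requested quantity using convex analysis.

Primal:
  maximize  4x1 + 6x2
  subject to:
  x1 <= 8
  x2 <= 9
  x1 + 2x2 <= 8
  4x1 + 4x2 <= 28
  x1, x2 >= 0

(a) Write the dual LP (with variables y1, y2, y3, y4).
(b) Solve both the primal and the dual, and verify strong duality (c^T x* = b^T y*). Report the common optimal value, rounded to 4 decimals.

The standard primal-dual pair for 'max c^T x s.t. A x <= b, x >= 0' is:
  Dual:  min b^T y  s.t.  A^T y >= c,  y >= 0.

So the dual LP is:
  minimize  8y1 + 9y2 + 8y3 + 28y4
  subject to:
    y1 + y3 + 4y4 >= 4
    y2 + 2y3 + 4y4 >= 6
    y1, y2, y3, y4 >= 0

Solving the primal: x* = (6, 1).
  primal value c^T x* = 30.
Solving the dual: y* = (0, 0, 2, 0.5).
  dual value b^T y* = 30.
Strong duality: c^T x* = b^T y*. Confirmed.

30


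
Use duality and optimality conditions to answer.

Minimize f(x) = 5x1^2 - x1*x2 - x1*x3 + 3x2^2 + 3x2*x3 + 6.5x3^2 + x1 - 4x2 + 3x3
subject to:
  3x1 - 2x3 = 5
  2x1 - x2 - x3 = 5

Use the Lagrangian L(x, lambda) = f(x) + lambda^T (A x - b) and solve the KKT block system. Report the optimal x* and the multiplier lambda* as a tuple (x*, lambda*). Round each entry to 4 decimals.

Form the Lagrangian:
  L(x, lambda) = (1/2) x^T Q x + c^T x + lambda^T (A x - b)
Stationarity (grad_x L = 0): Q x + c + A^T lambda = 0.
Primal feasibility: A x = b.

This gives the KKT block system:
  [ Q   A^T ] [ x     ]   [-c ]
  [ A    0  ] [ lambda ] = [ b ]

Solving the linear system:
  x*      = (1.5212, -1.7394, -0.2182)
  lambda* = (5.0182, -16.6121)
  f(x*)   = 32.897

x* = (1.5212, -1.7394, -0.2182), lambda* = (5.0182, -16.6121)
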